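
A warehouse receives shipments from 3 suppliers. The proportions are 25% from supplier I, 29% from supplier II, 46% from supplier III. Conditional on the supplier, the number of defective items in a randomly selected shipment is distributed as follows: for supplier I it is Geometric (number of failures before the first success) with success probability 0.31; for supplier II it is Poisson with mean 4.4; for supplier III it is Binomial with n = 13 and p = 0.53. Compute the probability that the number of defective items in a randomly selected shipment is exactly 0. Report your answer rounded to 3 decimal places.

Conditional on each supplier, P(X = 0): I: 0.31; II: 0.0122773; III: 5.461e-05.
By total probability, P(X = 0) = 0.25·0.31 + 0.29·0.0122773 + 0.46·5.461e-05 = 0.0810855.

0.081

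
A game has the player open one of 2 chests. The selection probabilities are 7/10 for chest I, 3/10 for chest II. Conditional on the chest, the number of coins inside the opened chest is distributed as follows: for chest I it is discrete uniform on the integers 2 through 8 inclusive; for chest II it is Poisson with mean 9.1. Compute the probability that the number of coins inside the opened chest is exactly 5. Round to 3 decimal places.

0.117

Conditional on each chest, P(X = 5): I: 0.142857; II: 0.0580692.
By total probability, P(X = 5) = 0.7·0.142857 + 0.3·0.0580692 = 0.117421.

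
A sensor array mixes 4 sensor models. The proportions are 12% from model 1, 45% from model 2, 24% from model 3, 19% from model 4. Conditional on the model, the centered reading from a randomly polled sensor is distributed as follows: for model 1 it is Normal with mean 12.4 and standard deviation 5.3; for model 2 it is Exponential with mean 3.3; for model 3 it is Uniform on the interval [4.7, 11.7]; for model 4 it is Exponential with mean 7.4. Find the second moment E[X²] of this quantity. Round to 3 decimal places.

For each component E[X²] = Var + (mean)², giving 1: 181.85; 2: 21.78; 3: 71.3233; 4: 109.52.
Overall E[X²] = 0.12·181.85 + 0.45·21.78 + 0.24·71.3233 + 0.19·109.52 = 69.5494.

69.549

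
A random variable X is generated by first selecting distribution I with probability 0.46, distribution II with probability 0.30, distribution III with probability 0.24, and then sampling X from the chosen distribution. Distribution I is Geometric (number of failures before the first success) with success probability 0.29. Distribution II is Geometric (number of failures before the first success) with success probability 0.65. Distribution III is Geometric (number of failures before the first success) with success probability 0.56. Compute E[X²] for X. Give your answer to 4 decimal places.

7.4611

For each component E[X²] = Var + (mean)², giving I: 14.4364; II: 1.11834; III: 2.02041.
Overall E[X²] = 0.46·14.4364 + 0.3·1.11834 + 0.24·2.02041 = 7.46114.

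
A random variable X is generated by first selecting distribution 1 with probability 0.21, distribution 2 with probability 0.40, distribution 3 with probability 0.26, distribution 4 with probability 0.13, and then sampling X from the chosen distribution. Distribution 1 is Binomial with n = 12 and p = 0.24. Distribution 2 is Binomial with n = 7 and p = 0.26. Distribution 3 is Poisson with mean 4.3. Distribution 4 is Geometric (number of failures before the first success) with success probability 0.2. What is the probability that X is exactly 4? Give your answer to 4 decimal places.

0.1252

Conditional on each component, P(X = 4): 1: 0.182793; 2: 0.0648122; 3: 0.193284; 4: 0.08192.
By total probability, P(X = 4) = 0.21·0.182793 + 0.4·0.0648122 + 0.26·0.193284 + 0.13·0.08192 = 0.125215.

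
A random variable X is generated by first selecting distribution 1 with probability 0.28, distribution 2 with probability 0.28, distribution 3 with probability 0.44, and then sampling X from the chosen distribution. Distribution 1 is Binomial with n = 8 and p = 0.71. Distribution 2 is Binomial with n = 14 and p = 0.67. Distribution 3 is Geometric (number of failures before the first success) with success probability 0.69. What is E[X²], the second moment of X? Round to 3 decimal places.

35.372

For each component E[X²] = Var + (mean)², giving 1: 33.9096; 2: 91.0798; 3: 0.852972.
Overall E[X²] = 0.28·33.9096 + 0.28·91.0798 + 0.44·0.852972 = 35.3723.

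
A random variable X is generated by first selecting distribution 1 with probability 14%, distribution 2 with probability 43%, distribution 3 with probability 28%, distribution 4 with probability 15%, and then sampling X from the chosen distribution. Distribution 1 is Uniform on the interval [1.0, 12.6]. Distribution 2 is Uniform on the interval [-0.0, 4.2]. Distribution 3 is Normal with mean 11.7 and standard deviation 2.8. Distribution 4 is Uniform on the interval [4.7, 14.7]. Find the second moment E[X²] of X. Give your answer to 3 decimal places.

66.460

For each component E[X²] = Var + (mean)², giving 1: 57.4533; 2: 5.88; 3: 144.73; 4: 102.423.
Overall E[X²] = 0.14·57.4533 + 0.43·5.88 + 0.28·144.73 + 0.15·102.423 = 66.4598.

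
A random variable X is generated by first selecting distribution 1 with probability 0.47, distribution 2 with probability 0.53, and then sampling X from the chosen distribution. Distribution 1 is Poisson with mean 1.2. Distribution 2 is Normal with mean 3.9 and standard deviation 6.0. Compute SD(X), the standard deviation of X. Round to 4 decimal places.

4.6325

Per component, 1: μ=1.2, E[X²]=2.64; 2: μ=3.9, E[X²]=51.21.
E[X] = 0.47·1.2 + 0.53·3.9 = 2.631.
E[X²] = 0.47·2.64 + 0.53·51.21 = 28.3821.
Var(X) = E[X²] − (E[X])² = 28.3821 − 6.92216 = 21.4599.
SD(X) = √21.4599 = 4.63249.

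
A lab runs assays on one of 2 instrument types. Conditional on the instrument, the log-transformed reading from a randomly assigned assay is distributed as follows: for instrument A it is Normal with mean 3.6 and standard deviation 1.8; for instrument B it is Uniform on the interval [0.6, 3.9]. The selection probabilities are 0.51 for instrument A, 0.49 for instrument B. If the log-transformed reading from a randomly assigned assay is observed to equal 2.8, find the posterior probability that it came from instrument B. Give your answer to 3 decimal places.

0.592

Likelihoods f(2.8 | ·): A: 0.200791; B: 0.30303.
Posterior ∝ prior × likelihood. Numerator for B: 0.49·0.30303 = 0.148485.
Normalizing constant: 0.51·0.200791 + 0.49·0.30303 = 0.250888.
P(B | observation) = 0.148485 / 0.250888 = 0.591837.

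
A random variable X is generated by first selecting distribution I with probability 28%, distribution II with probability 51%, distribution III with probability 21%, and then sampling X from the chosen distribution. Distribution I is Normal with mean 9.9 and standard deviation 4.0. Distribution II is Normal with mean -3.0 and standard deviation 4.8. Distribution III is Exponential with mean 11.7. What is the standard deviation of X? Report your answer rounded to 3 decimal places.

Per component, I: μ=9.9, E[X²]=114.01; II: μ=-3, E[X²]=32.04; III: μ=11.7, E[X²]=273.78.
E[X] = 0.28·9.9 + 0.51·-3 + 0.21·11.7 = 3.699.
E[X²] = 0.28·114.01 + 0.51·32.04 + 0.21·273.78 = 105.757.
Var(X) = E[X²] − (E[X])² = 105.757 − 13.6826 = 92.0744.
SD(X) = √92.0744 = 9.59554.

9.596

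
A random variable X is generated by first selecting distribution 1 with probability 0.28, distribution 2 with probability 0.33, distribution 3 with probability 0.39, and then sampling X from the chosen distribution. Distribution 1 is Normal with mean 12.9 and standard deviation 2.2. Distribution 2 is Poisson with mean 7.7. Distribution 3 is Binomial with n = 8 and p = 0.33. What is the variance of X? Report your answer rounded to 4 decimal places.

21.8749

Per component, 1: μ=12.9, E[X²]=171.25; 2: μ=7.7, E[X²]=66.99; 3: μ=2.64, E[X²]=8.7384.
E[X] = 0.28·12.9 + 0.33·7.7 + 0.39·2.64 = 7.1826.
E[X²] = 0.28·171.25 + 0.33·66.99 + 0.39·8.7384 = 73.4647.
Var(X) = E[X²] − (E[X])² = 73.4647 − 51.5897 = 21.8749.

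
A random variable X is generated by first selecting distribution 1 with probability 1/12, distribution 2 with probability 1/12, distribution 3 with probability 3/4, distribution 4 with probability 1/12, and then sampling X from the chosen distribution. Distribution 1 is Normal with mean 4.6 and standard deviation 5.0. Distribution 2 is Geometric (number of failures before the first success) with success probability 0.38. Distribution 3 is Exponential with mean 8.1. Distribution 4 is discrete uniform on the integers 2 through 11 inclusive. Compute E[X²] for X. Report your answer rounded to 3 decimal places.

For each component E[X²] = Var + (mean)², giving 1: 46.16; 2: 6.95568; 3: 131.22; 4: 50.5.
Overall E[X²] = 0.0833333·46.16 + 0.0833333·6.95568 + 0.75·131.22 + 0.0833333·50.5 = 107.05.

107.050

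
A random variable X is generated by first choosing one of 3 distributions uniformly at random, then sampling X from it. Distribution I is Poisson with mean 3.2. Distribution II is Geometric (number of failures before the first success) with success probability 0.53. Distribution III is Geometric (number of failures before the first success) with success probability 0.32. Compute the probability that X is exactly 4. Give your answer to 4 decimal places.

0.0908

Conditional on each component, P(X = 4): I: 0.178093; II: 0.0258623; III: 0.0684204.
By total probability, P(X = 4) = 0.333333·0.178093 + 0.333333·0.0258623 + 0.333333·0.0684204 = 0.0907918.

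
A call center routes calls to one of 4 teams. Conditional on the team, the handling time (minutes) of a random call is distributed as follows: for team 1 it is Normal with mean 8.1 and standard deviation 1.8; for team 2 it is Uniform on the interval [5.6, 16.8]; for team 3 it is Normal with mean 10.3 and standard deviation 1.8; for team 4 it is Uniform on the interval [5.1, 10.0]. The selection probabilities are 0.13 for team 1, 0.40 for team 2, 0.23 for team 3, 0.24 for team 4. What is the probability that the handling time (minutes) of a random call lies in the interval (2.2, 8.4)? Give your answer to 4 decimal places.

Conditional on each team, P(2.2 < X < 8.4): 1: 0.565661; 2: 0.25; 3: 0.145582; 4: 0.673469.
By total probability, P(2.2 < X < 8.4) = 0.13·0.565661 + 0.4·0.25 + 0.23·0.145582 + 0.24·0.673469 = 0.368652.

0.3687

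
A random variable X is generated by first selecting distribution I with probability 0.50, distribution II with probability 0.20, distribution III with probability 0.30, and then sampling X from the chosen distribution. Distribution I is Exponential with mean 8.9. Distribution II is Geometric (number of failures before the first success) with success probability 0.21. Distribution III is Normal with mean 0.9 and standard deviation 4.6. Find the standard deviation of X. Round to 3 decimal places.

Per component, I: μ=8.9, E[X²]=158.42; II: μ=3.7619, E[X²]=32.0658; III: μ=0.9, E[X²]=21.97.
E[X] = 0.5·8.9 + 0.2·3.7619 + 0.3·0.9 = 5.47238.
E[X²] = 0.5·158.42 + 0.2·32.0658 + 0.3·21.97 = 92.2142.
Var(X) = E[X²] − (E[X])² = 92.2142 − 29.947 = 62.2672.
SD(X) = √62.2672 = 7.89096.

7.891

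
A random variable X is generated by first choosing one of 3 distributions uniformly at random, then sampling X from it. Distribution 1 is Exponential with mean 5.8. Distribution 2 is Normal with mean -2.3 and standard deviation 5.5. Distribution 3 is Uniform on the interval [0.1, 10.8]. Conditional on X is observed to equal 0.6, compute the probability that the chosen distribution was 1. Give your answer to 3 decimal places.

0.498

Likelihoods f(0.6 | ·): 1: 0.155469; 2: 0.0631214; 3: 0.0934579.
Posterior ∝ prior × likelihood. Numerator for 1: 0.333333·0.155469 = 0.0518231.
Normalizing constant: 0.333333·0.155469 + 0.333333·0.0631214 + 0.333333·0.0934579 = 0.104016.
P(1 | observation) = 0.0518231 / 0.104016 = 0.498222.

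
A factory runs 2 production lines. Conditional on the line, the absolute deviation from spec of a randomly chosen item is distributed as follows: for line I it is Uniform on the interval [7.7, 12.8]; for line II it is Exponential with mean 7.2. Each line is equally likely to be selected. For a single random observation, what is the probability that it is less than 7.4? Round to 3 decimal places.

Conditional on each line, P(X < 7.4): I: 0; II: 0.642199.
By total probability, P(X < 7.4) = 0.5·0 + 0.5·0.642199 = 0.321099.

0.321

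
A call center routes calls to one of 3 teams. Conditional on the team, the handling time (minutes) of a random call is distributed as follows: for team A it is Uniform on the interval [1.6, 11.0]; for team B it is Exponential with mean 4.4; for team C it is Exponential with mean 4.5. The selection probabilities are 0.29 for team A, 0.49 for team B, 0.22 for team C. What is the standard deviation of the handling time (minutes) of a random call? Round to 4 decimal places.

Per component, A: μ=6.3, E[X²]=47.0533; B: μ=4.4, E[X²]=38.72; C: μ=4.5, E[X²]=40.5.
E[X] = 0.29·6.3 + 0.49·4.4 + 0.22·4.5 = 4.973.
E[X²] = 0.29·47.0533 + 0.49·38.72 + 0.22·40.5 = 41.5283.
Var(X) = E[X²] − (E[X])² = 41.5283 − 24.7307 = 16.7975.
SD(X) = √16.7975 = 4.09848.

4.0985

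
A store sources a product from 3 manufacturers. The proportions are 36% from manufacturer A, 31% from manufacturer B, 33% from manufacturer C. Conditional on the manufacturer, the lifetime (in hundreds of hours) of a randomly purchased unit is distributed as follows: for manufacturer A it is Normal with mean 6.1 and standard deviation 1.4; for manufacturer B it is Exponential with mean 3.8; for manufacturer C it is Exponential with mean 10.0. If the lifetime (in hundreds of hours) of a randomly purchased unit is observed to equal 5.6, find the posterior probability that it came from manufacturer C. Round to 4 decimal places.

Likelihoods f(5.6 | ·): A: 0.267353; B: 0.0602842; C: 0.0571209.
Posterior ∝ prior × likelihood. Numerator for C: 0.33·0.0571209 = 0.0188499.
Normalizing constant: 0.36·0.267353 + 0.31·0.0602842 + 0.33·0.0571209 = 0.133785.
P(C | observation) = 0.0188499 / 0.133785 = 0.140897.

0.1409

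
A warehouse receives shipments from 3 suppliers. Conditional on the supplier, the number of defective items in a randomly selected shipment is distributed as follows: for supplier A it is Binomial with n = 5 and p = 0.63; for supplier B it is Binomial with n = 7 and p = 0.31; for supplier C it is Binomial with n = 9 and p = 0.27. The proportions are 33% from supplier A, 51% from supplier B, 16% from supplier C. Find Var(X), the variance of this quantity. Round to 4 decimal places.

1.6266

Per component, A: μ=3.15, E[X²]=11.088; B: μ=2.17, E[X²]=6.2062; C: μ=2.43, E[X²]=7.6788.
E[X] = 0.33·3.15 + 0.51·2.17 + 0.16·2.43 = 2.535.
E[X²] = 0.33·11.088 + 0.51·6.2062 + 0.16·7.6788 = 8.05281.
Var(X) = E[X²] − (E[X])² = 8.05281 − 6.42623 = 1.62659.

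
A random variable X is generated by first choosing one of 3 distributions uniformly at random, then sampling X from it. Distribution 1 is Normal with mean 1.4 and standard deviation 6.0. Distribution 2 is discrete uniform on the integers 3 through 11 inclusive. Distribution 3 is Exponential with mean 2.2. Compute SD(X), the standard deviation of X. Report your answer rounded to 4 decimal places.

Per component, 1: μ=1.4, E[X²]=37.96; 2: μ=7, E[X²]=55.6667; 3: μ=2.2, E[X²]=9.68.
E[X] = 0.333333·1.4 + 0.333333·7 + 0.333333·2.2 = 3.53333.
E[X²] = 0.333333·37.96 + 0.333333·55.6667 + 0.333333·9.68 = 34.4356.
Var(X) = E[X²] − (E[X])² = 34.4356 − 12.4844 = 21.9511.
SD(X) = √21.9511 = 4.6852.

4.6852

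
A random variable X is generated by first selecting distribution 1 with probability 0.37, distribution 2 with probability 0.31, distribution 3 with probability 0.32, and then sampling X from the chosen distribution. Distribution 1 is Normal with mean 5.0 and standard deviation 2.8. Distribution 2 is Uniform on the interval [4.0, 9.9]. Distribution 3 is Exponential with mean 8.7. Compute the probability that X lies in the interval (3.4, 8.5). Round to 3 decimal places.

0.558

Conditional on each component, P(3.4 < X < 8.5): 1: 0.610496; 2: 0.762712; 3: 0.300078.
By total probability, P(3.4 < X < 8.5) = 0.37·0.610496 + 0.31·0.762712 + 0.32·0.300078 = 0.558349.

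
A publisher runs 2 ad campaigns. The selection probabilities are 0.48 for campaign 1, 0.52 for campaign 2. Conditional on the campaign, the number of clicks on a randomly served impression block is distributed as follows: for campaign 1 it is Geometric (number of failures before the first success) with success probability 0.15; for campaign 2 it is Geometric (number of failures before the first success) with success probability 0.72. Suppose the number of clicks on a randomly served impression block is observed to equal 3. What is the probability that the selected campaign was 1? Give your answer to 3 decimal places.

0.843

Likelihoods P(X=3 | ·): 1: 0.0921187; 2: 0.0158054.
Posterior ∝ prior × likelihood. Numerator for 1: 0.48·0.0921187 = 0.044217.
Normalizing constant: 0.48·0.0921187 + 0.52·0.0158054 = 0.0524358.
P(1 | observation) = 0.044217 / 0.0524358 = 0.843259.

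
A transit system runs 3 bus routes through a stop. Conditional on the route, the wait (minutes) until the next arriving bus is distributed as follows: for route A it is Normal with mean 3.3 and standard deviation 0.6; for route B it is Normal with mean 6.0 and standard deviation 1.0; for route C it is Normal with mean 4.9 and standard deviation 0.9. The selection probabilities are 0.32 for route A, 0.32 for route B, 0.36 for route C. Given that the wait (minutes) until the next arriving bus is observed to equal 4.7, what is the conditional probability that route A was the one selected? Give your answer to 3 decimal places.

Likelihoods f(4.7 | ·): A: 0.0437031; B: 0.171369; C: 0.432458.
Posterior ∝ prior × likelihood. Numerator for A: 0.32·0.0437031 = 0.013985.
Normalizing constant: 0.32·0.0437031 + 0.32·0.171369 + 0.36·0.432458 = 0.224508.
P(A | observation) = 0.013985 / 0.224508 = 0.0622918.

0.062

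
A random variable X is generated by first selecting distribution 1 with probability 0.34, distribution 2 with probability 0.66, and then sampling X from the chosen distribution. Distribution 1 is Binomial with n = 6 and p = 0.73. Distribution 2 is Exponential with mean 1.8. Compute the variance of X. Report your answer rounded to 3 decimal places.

4.034

Per component, 1: μ=4.38, E[X²]=20.367; 2: μ=1.8, E[X²]=6.48.
E[X] = 0.34·4.38 + 0.66·1.8 = 2.6772.
E[X²] = 0.34·20.367 + 0.66·6.48 = 11.2016.
Var(X) = E[X²] − (E[X])² = 11.2016 − 7.1674 = 4.03418.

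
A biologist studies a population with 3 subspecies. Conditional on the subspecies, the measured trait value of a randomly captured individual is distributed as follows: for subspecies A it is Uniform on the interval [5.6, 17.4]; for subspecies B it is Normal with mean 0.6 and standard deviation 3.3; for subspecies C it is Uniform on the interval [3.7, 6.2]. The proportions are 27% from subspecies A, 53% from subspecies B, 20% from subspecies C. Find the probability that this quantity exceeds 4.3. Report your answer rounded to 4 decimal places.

Conditional on each subspecies, P(X > 4.3): A: 1; B: 0.131099; C: 0.76.
By total probability, P(X > 4.3) = 0.27·1 + 0.53·0.131099 + 0.2·0.76 = 0.491482.

0.4915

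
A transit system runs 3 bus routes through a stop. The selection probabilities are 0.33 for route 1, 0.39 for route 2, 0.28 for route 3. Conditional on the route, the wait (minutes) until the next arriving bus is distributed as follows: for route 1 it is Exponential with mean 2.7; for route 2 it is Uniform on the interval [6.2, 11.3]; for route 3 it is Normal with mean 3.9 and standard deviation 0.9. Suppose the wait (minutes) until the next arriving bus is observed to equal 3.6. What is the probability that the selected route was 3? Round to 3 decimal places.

0.785

Likelihoods f(3.6 | ·): 1: 0.0976286; 2: 0; 3: 0.419315.
Posterior ∝ prior × likelihood. Numerator for 3: 0.28·0.419315 = 0.117408.
Normalizing constant: 0.33·0.0976286 + 0.39·0 + 0.28·0.419315 = 0.149626.
P(3 | observation) = 0.117408 / 0.149626 = 0.78468.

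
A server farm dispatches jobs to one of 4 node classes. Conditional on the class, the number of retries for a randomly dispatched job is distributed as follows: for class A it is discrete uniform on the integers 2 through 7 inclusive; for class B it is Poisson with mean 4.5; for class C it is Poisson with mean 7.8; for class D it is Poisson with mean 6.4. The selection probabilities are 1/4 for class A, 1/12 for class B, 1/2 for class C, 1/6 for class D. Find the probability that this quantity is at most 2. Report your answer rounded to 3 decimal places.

Conditional on each class, P(X ≤ 2): A: 0.166667; B: 0.173578; C: 0.0160698; D: 0.0463242.
By total probability, P(X ≤ 2) = 0.25·0.166667 + 0.0833333·0.173578 + 0.5·0.0160698 + 0.166667·0.0463242 = 0.0718871.

0.072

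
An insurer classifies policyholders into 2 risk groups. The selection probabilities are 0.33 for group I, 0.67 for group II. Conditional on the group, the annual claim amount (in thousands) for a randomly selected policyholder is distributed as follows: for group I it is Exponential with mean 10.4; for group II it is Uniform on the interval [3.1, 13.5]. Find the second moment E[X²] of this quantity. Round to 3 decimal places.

123.581

For each component E[X²] = Var + (mean)², giving I: 216.32; II: 77.9033.
Overall E[X²] = 0.33·216.32 + 0.67·77.9033 = 123.581.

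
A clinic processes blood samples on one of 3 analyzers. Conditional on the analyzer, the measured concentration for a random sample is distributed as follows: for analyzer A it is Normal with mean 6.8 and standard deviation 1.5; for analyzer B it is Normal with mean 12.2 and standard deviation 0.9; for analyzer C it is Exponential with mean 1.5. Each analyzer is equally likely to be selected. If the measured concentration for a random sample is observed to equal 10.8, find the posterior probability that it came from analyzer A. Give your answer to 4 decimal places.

Likelihoods f(10.8 | ·): A: 0.00759732; B: 0.132198; C: 0.000497724.
Posterior ∝ prior × likelihood. Numerator for A: 0.333333·0.00759732 = 0.00253244.
Normalizing constant: 0.333333·0.00759732 + 0.333333·0.132198 + 0.333333·0.000497724 = 0.0467643.
P(A | observation) = 0.00253244 / 0.0467643 = 0.0541533.

0.0542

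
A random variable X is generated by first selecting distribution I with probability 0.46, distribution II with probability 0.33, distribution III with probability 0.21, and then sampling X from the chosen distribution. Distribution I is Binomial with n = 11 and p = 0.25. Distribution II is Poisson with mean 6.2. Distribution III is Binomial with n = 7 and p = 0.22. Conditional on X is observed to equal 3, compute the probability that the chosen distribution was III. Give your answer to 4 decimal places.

Likelihoods P(X=3 | ·): I: 0.258104; II: 0.0806117; III: 0.137948.
Posterior ∝ prior × likelihood. Numerator for III: 0.21·0.137948 = 0.028969.
Normalizing constant: 0.46·0.258104 + 0.33·0.0806117 + 0.21·0.137948 = 0.174299.
P(III | observation) = 0.028969 / 0.174299 = 0.166203.

0.1662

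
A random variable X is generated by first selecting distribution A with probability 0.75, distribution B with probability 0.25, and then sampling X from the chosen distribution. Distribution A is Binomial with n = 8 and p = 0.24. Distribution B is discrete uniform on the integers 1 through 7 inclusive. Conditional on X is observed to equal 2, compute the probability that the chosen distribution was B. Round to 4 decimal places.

Likelihoods P(X=2 | ·): A: 0.310786; B: 0.142857.
Posterior ∝ prior × likelihood. Numerator for B: 0.25·0.142857 = 0.0357143.
Normalizing constant: 0.75·0.310786 + 0.25·0.142857 = 0.268804.
P(B | observation) = 0.0357143 / 0.268804 = 0.132864.

0.1329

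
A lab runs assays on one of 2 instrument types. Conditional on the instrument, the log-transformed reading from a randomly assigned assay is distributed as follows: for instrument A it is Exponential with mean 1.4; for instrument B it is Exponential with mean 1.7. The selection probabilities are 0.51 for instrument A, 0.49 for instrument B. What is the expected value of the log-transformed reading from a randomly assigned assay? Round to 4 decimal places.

Component means — A: 1.4; B: 1.7.
E[X] = 0.51·1.4 + 0.49·1.7 = 1.547.

1.5470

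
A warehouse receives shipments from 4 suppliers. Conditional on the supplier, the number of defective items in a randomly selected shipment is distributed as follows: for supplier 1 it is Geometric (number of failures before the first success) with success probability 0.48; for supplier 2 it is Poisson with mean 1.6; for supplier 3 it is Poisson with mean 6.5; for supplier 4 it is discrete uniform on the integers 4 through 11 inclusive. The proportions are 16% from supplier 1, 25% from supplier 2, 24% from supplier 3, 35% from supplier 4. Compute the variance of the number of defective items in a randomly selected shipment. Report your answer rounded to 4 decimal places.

12.1722

Per component, 1: μ=1.08333, E[X²]=3.43056; 2: μ=1.6, E[X²]=4.16; 3: μ=6.5, E[X²]=48.75; 4: μ=7.5, E[X²]=61.5.
E[X] = 0.16·1.08333 + 0.25·1.6 + 0.24·6.5 + 0.35·7.5 = 4.75833.
E[X²] = 0.16·3.43056 + 0.25·4.16 + 0.24·48.75 + 0.35·61.5 = 34.8139.
Var(X) = E[X²] − (E[X])² = 34.8139 − 22.6417 = 12.1722.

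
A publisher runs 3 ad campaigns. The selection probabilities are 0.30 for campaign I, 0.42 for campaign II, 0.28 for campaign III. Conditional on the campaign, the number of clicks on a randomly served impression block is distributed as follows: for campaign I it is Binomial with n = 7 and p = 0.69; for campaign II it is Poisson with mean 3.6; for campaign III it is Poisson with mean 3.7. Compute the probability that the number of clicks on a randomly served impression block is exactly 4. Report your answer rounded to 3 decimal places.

Conditional on each campaign, P(X = 4): I: 0.236347; II: 0.191222; III: 0.193066.
By total probability, P(X = 4) = 0.3·0.236347 + 0.42·0.191222 + 0.28·0.193066 = 0.205276.

0.205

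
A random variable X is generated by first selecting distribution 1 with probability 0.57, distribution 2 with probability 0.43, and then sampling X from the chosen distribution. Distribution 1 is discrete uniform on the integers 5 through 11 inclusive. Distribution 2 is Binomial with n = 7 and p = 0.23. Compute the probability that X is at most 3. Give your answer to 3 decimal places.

Conditional on each component, P(X ≤ 3): 1: 0; 2: 0.946439.
By total probability, P(X ≤ 3) = 0.57·0 + 0.43·0.946439 = 0.406969.

0.407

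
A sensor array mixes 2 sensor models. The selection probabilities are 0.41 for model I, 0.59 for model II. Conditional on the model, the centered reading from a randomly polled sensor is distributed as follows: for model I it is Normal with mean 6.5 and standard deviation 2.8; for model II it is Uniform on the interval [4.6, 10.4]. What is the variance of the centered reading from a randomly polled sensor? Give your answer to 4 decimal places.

Per component, I: μ=6.5, E[X²]=50.09; II: μ=7.5, E[X²]=59.0533.
E[X] = 0.41·6.5 + 0.59·7.5 = 7.09.
E[X²] = 0.41·50.09 + 0.59·59.0533 = 55.3784.
Var(X) = E[X²] − (E[X])² = 55.3784 − 50.2681 = 5.11027.

5.1103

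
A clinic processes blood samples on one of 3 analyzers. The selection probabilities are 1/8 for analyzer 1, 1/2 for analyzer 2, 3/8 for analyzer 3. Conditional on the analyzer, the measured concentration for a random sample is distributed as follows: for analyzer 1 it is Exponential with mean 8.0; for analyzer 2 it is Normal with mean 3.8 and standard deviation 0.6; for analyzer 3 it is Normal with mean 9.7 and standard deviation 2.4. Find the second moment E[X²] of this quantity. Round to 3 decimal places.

60.844

For each component E[X²] = Var + (mean)², giving 1: 128; 2: 14.8; 3: 99.85.
Overall E[X²] = 0.125·128 + 0.5·14.8 + 0.375·99.85 = 60.8437.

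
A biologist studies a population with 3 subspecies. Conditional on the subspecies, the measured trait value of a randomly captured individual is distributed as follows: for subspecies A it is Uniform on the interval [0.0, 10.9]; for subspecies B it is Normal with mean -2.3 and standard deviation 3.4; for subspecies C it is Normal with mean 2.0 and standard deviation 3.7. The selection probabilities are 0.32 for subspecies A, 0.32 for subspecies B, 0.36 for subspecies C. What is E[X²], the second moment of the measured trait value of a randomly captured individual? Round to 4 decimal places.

24.4335

For each component E[X²] = Var + (mean)², giving A: 39.6033; B: 16.85; C: 17.69.
Overall E[X²] = 0.32·39.6033 + 0.32·16.85 + 0.36·17.69 = 24.4335.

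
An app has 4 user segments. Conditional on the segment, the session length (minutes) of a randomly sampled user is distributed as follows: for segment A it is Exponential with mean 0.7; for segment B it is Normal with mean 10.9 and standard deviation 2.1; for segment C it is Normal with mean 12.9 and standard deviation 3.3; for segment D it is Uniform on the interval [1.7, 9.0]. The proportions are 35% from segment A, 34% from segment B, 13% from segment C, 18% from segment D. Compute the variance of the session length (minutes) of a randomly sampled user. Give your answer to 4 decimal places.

27.7969

Per component, A: μ=0.7, E[X²]=0.98; B: μ=10.9, E[X²]=123.22; C: μ=12.9, E[X²]=177.3; D: μ=5.35, E[X²]=33.0633.
E[X] = 0.35·0.7 + 0.34·10.9 + 0.13·12.9 + 0.18·5.35 = 6.591.
E[X²] = 0.35·0.98 + 0.34·123.22 + 0.13·177.3 + 0.18·33.0633 = 71.2382.
Var(X) = E[X²] − (E[X])² = 71.2382 − 43.4413 = 27.7969.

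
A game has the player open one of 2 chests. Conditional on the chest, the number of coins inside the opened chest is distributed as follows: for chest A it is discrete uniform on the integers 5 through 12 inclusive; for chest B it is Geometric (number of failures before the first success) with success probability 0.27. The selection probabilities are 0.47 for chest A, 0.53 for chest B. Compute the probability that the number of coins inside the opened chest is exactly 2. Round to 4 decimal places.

Conditional on each chest, P(X = 2): A: 0; B: 0.143883.
By total probability, P(X = 2) = 0.47·0 + 0.53·0.143883 = 0.076258.

0.0763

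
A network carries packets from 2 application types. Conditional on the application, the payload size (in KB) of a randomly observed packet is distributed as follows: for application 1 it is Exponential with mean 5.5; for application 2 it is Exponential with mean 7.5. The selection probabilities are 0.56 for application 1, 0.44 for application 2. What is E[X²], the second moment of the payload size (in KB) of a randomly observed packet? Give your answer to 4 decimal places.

For each component E[X²] = Var + (mean)², giving 1: 60.5; 2: 112.5.
Overall E[X²] = 0.56·60.5 + 0.44·112.5 = 83.38.

83.3800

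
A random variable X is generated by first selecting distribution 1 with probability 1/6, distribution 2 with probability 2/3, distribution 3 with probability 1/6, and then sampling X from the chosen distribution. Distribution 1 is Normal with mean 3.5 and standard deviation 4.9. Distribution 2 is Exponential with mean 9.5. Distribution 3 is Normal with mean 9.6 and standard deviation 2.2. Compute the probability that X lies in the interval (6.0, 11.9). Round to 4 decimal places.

0.3412

Conditional on each component, P(6.0 < X < 11.9): 1: 0.261716; 2: 0.246; 3: 0.801212.
By total probability, P(6.0 < X < 11.9) = 0.166667·0.261716 + 0.666667·0.246 + 0.166667·0.801212 = 0.341154.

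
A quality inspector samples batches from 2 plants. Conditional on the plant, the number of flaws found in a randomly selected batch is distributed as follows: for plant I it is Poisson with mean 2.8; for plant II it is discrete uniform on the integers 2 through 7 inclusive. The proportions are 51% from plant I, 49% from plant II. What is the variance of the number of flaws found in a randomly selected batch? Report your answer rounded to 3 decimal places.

3.579

Per component, I: μ=2.8, E[X²]=10.64; II: μ=4.5, E[X²]=23.1667.
E[X] = 0.51·2.8 + 0.49·4.5 = 3.633.
E[X²] = 0.51·10.64 + 0.49·23.1667 = 16.7781.
Var(X) = E[X²] − (E[X])² = 16.7781 − 13.1987 = 3.57938.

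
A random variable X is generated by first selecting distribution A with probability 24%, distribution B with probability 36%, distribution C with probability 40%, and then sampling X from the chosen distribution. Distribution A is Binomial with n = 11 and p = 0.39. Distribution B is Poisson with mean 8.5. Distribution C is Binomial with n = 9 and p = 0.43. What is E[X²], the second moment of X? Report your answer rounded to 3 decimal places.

For each component E[X²] = Var + (mean)², giving A: 21.021; B: 80.75; C: 17.1828.
Overall E[X²] = 0.24·21.021 + 0.36·80.75 + 0.4·17.1828 = 40.9882.

40.988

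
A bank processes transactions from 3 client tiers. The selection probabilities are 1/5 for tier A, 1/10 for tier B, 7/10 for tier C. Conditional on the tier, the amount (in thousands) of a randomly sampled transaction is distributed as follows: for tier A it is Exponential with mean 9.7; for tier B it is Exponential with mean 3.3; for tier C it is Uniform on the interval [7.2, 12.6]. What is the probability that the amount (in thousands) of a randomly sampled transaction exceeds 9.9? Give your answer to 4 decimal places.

Conditional on each tier, P(X > 9.9): A: 0.360372; B: 0.0497871; C: 0.5.
By total probability, P(X > 9.9) = 0.2·0.360372 + 0.1·0.0497871 + 0.7·0.5 = 0.427053.

0.4271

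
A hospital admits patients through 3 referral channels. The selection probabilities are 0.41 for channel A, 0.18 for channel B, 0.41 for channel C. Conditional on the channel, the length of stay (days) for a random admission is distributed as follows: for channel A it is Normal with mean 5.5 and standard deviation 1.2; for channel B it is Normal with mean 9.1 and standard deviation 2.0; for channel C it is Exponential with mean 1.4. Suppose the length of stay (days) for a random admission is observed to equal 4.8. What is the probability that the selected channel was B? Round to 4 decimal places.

0.0278

Likelihoods f(4.8 | ·): A: 0.280439; B: 0.019775; C: 0.0231666.
Posterior ∝ prior × likelihood. Numerator for B: 0.18·0.019775 = 0.0035595.
Normalizing constant: 0.41·0.280439 + 0.18·0.019775 + 0.41·0.0231666 = 0.128038.
P(B | observation) = 0.0035595 / 0.128038 = 0.0278004.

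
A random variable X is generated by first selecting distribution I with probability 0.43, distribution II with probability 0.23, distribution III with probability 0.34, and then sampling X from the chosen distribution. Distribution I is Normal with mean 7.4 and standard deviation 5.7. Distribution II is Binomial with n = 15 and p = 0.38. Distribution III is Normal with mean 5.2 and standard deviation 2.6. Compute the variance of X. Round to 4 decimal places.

Per component, I: μ=7.4, E[X²]=87.25; II: μ=5.7, E[X²]=36.024; III: μ=5.2, E[X²]=33.8.
E[X] = 0.43·7.4 + 0.23·5.7 + 0.34·5.2 = 6.261.
E[X²] = 0.43·87.25 + 0.23·36.024 + 0.34·33.8 = 57.295.
Var(X) = E[X²] − (E[X])² = 57.295 − 39.2001 = 18.0949.

18.0949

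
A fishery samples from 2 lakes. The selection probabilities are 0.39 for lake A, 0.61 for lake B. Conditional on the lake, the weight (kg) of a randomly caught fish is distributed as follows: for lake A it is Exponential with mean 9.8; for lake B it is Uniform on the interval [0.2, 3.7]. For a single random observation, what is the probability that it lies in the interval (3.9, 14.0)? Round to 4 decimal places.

Conditional on each lake, P(3.9 < X < 14.0): A: 0.432038; B: 0.
By total probability, P(3.9 < X < 14.0) = 0.39·0.432038 + 0.61·0 = 0.168495.

0.1685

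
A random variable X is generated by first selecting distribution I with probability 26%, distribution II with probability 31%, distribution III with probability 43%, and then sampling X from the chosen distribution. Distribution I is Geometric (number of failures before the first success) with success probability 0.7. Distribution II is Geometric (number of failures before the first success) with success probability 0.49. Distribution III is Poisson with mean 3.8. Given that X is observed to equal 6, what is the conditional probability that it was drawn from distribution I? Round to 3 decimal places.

0.003

Likelihoods P(X=6 | ·): I: 0.0005103; II: 0.00862218; III: 0.0935513.
Posterior ∝ prior × likelihood. Numerator for I: 0.26·0.0005103 = 0.000132678.
Normalizing constant: 0.26·0.0005103 + 0.31·0.00862218 + 0.43·0.0935513 = 0.0430326.
P(I | observation) = 0.000132678 / 0.0430326 = 0.00308319.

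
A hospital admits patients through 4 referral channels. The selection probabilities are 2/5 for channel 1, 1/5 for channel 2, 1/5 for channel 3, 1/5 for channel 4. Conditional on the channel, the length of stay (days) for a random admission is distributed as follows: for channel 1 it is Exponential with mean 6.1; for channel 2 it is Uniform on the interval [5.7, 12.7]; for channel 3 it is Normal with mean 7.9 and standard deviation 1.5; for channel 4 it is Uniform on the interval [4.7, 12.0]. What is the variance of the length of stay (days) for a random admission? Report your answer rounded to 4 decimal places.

18.5764

Per component, 1: μ=6.1, E[X²]=74.42; 2: μ=9.2, E[X²]=88.7233; 3: μ=7.9, E[X²]=64.66; 4: μ=8.35, E[X²]=74.1633.
E[X] = 0.4·6.1 + 0.2·9.2 + 0.2·7.9 + 0.2·8.35 = 7.53.
E[X²] = 0.4·74.42 + 0.2·88.7233 + 0.2·64.66 + 0.2·74.1633 = 75.2773.
Var(X) = E[X²] − (E[X])² = 75.2773 − 56.7009 = 18.5764.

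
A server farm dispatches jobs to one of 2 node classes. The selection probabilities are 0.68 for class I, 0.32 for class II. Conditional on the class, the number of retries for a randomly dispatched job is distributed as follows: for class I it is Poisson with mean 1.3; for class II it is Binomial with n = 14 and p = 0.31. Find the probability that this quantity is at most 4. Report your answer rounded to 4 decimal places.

0.8492

Conditional on each class, P(X ≤ 4): I: 0.989337; II: 0.551438.
By total probability, P(X ≤ 4) = 0.68·0.989337 + 0.32·0.551438 = 0.849209.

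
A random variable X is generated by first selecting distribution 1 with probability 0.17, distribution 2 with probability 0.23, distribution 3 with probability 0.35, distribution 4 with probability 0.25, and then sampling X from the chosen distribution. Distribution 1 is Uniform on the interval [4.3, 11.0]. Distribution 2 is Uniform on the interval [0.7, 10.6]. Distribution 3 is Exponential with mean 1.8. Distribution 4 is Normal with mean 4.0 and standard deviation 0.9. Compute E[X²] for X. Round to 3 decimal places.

For each component E[X²] = Var + (mean)², giving 1: 62.2633; 2: 40.09; 3: 6.48; 4: 16.81.
Overall E[X²] = 0.17·62.2633 + 0.23·40.09 + 0.35·6.48 + 0.25·16.81 = 26.276.

26.276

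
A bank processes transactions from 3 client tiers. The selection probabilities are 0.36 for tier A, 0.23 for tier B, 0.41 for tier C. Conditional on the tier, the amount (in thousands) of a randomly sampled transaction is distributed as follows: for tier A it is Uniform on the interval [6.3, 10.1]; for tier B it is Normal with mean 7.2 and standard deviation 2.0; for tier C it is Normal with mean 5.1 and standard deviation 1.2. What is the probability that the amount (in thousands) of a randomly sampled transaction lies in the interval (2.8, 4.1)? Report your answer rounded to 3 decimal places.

Conditional on each tier, P(2.8 < X < 4.1): A: 0; B: 0.0466673; C: 0.174688.
By total probability, P(2.8 < X < 4.1) = 0.36·0 + 0.23·0.0466673 + 0.41·0.174688 = 0.0823557.

0.082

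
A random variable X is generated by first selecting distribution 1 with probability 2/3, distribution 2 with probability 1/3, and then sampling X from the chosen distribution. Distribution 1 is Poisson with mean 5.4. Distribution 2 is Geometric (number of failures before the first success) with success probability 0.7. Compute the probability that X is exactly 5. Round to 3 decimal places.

Conditional on each component, P(X = 5): 1: 0.172821; 2: 0.001701.
By total probability, P(X = 5) = 0.666667·0.172821 + 0.333333·0.001701 = 0.115781.

0.116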